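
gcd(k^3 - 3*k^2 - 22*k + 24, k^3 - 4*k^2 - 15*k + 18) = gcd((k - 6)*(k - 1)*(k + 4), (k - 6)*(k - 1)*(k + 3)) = k^2 - 7*k + 6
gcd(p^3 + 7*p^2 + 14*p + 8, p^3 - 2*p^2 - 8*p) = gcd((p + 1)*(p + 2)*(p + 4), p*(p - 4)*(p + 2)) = p + 2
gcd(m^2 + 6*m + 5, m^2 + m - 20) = m + 5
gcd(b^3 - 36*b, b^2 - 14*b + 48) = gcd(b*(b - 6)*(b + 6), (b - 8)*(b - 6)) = b - 6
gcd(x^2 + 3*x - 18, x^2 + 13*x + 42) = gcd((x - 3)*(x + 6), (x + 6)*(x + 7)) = x + 6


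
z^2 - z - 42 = (z - 7)*(z + 6)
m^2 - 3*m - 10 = (m - 5)*(m + 2)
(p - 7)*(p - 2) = p^2 - 9*p + 14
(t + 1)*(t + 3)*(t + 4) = t^3 + 8*t^2 + 19*t + 12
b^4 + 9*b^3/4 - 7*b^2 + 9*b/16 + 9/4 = (b - 3/2)*(b - 3/4)*(b + 1/2)*(b + 4)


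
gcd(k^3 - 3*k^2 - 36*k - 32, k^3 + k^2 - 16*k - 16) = k^2 + 5*k + 4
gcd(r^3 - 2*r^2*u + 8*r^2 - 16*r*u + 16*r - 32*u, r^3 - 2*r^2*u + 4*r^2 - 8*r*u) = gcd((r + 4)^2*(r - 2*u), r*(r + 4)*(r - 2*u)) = r^2 - 2*r*u + 4*r - 8*u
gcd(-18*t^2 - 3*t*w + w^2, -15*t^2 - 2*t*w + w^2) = 3*t + w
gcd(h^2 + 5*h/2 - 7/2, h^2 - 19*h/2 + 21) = 1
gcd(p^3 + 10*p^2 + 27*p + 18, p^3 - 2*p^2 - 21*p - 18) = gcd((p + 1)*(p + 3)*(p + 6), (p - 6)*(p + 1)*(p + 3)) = p^2 + 4*p + 3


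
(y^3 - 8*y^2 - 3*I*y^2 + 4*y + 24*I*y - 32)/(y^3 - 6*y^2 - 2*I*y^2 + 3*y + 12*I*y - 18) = (y^2 - 4*y*(2 + I) + 32*I)/(y^2 - 3*y*(2 + I) + 18*I)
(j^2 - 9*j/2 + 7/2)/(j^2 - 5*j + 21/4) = 2*(j - 1)/(2*j - 3)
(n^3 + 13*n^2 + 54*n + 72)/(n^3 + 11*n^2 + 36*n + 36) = (n + 4)/(n + 2)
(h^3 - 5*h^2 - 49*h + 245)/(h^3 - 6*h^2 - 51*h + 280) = (h - 7)/(h - 8)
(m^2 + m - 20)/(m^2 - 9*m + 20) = (m + 5)/(m - 5)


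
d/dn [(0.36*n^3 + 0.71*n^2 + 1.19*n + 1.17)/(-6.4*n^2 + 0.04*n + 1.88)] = (-2.304*n^4 + 0.0288000000000004*n^3 + 9.6748*n^2 + 17.6456*n + 2.1904)/(40.96*n^4 - 0.512*n^3 - 24.0624*n^2 + 0.1504*n + 3.5344)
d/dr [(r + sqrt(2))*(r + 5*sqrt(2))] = 2*r + 6*sqrt(2)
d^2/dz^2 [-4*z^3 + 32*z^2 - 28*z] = 64 - 24*z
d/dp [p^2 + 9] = 2*p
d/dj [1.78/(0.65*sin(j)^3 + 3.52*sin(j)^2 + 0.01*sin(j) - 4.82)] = (-12.5312*sin(j) + 1.7355*cos(2*j) - 1.7533)*cos(j)/(0.65*sin(j)^3 + 3.52*sin(j)^2 + 0.01*sin(j) - 4.82)^2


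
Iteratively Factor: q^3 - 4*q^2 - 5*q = (q + 1)*(q^2 - 5*q) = (q - 5)*(q + 1)*(q)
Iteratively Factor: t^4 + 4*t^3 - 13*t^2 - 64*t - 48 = (t + 1)*(t^3 + 3*t^2 - 16*t - 48) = (t - 4)*(t + 1)*(t^2 + 7*t + 12) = (t - 4)*(t + 1)*(t + 4)*(t + 3)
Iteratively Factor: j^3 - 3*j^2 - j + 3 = (j - 3)*(j^2 - 1) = (j - 3)*(j - 1)*(j + 1)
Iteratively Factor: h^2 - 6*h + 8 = (h - 4)*(h - 2)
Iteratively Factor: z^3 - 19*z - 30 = (z + 2)*(z^2 - 2*z - 15) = (z - 5)*(z + 2)*(z + 3)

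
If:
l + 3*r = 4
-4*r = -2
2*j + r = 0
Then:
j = -1/4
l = 5/2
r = 1/2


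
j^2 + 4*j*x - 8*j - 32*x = (j - 8)*(j + 4*x)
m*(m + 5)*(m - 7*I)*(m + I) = m^4 + 5*m^3 - 6*I*m^3 + 7*m^2 - 30*I*m^2 + 35*m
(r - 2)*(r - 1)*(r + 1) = r^3 - 2*r^2 - r + 2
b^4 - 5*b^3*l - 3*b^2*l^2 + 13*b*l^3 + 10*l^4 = (b - 5*l)*(b - 2*l)*(b + l)^2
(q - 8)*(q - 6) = q^2 - 14*q + 48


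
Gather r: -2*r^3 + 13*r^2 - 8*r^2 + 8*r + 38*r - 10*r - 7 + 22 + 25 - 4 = -2*r^3 + 5*r^2 + 36*r + 36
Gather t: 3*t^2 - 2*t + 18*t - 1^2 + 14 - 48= 3*t^2 + 16*t - 35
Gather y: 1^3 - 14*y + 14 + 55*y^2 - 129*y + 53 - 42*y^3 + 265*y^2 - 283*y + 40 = -42*y^3 + 320*y^2 - 426*y + 108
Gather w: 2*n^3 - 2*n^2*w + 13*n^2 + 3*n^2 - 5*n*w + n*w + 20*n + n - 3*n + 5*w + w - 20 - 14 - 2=2*n^3 + 16*n^2 + 18*n + w*(-2*n^2 - 4*n + 6) - 36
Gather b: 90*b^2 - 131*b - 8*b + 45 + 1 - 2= 90*b^2 - 139*b + 44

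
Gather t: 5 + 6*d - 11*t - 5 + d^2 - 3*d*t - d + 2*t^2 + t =d^2 + 5*d + 2*t^2 + t*(-3*d - 10)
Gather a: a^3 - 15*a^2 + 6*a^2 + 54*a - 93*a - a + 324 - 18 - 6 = a^3 - 9*a^2 - 40*a + 300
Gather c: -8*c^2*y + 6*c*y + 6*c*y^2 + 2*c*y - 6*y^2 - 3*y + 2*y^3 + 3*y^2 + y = -8*c^2*y + c*(6*y^2 + 8*y) + 2*y^3 - 3*y^2 - 2*y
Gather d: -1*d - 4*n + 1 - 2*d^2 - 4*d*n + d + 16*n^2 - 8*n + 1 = -2*d^2 - 4*d*n + 16*n^2 - 12*n + 2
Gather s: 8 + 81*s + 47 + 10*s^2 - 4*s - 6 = 10*s^2 + 77*s + 49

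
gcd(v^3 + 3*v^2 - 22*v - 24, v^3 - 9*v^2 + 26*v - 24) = v - 4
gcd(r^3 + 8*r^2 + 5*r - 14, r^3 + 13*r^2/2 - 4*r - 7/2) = r^2 + 6*r - 7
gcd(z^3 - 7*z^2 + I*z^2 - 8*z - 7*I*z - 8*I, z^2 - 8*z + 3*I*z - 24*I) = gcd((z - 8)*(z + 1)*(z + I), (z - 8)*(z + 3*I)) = z - 8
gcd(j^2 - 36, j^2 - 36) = j^2 - 36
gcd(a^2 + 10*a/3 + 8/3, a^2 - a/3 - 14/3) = a + 2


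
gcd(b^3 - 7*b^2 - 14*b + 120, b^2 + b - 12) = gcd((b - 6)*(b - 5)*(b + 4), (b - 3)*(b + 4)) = b + 4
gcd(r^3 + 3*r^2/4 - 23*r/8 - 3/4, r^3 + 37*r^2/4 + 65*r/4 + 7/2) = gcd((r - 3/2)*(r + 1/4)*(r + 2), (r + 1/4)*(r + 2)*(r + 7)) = r^2 + 9*r/4 + 1/2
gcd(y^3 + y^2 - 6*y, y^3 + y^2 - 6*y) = y^3 + y^2 - 6*y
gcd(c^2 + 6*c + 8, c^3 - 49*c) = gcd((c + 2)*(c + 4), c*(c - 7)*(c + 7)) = 1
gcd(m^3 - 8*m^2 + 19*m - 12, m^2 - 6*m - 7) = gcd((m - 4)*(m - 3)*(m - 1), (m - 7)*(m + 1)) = 1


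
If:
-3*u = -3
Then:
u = 1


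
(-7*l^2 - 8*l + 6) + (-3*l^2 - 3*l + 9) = -10*l^2 - 11*l + 15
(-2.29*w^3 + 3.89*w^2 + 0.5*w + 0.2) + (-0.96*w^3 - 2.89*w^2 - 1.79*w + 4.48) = -3.25*w^3 + 1.0*w^2 - 1.29*w + 4.68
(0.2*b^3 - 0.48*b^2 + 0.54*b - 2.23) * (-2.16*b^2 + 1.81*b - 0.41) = -0.432*b^5 + 1.3988*b^4 - 2.1172*b^3 + 5.991*b^2 - 4.2577*b + 0.9143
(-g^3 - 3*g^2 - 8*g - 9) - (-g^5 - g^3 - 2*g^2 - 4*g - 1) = g^5 - g^2 - 4*g - 8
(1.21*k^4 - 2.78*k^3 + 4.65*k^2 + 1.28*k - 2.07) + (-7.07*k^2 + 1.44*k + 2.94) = 1.21*k^4 - 2.78*k^3 - 2.42*k^2 + 2.72*k + 0.87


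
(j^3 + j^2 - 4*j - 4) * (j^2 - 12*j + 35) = j^5 - 11*j^4 + 19*j^3 + 79*j^2 - 92*j - 140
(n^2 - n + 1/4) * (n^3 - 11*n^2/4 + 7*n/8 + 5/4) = n^5 - 15*n^4/4 + 31*n^3/8 - 5*n^2/16 - 33*n/32 + 5/16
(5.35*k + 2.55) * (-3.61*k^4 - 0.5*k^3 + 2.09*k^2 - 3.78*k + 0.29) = -19.3135*k^5 - 11.8805*k^4 + 9.9065*k^3 - 14.8935*k^2 - 8.0875*k + 0.7395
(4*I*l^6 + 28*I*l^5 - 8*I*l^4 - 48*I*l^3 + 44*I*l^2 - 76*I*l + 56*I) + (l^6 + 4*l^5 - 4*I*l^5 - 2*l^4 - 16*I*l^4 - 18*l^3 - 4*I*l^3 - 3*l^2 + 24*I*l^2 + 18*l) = l^6 + 4*I*l^6 + 4*l^5 + 24*I*l^5 - 2*l^4 - 24*I*l^4 - 18*l^3 - 52*I*l^3 - 3*l^2 + 68*I*l^2 + 18*l - 76*I*l + 56*I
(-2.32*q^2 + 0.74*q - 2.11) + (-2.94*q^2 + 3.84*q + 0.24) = -5.26*q^2 + 4.58*q - 1.87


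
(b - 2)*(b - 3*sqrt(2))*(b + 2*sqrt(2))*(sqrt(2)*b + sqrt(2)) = sqrt(2)*b^4 - 2*b^3 - sqrt(2)*b^3 - 14*sqrt(2)*b^2 + 2*b^2 + 4*b + 12*sqrt(2)*b + 24*sqrt(2)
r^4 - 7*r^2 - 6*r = r*(r - 3)*(r + 1)*(r + 2)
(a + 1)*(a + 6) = a^2 + 7*a + 6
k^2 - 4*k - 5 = (k - 5)*(k + 1)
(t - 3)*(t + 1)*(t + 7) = t^3 + 5*t^2 - 17*t - 21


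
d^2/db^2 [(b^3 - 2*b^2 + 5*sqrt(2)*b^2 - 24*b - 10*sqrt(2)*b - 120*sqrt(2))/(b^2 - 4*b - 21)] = 2*(5*b^3 + 10*sqrt(2)*b^3 - 45*sqrt(2)*b^2 + 126*b^2 - 189*b + 810*sqrt(2)*b - 1395*sqrt(2) + 1134)/(b^6 - 12*b^5 - 15*b^4 + 440*b^3 + 315*b^2 - 5292*b - 9261)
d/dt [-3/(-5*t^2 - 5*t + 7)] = 15*(-2*t - 1)/(5*t^2 + 5*t - 7)^2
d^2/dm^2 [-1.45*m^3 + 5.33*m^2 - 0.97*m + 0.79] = 10.66 - 8.7*m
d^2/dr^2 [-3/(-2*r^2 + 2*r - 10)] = 3*(-r^2 + r + (2*r - 1)^2 - 5)/(r^2 - r + 5)^3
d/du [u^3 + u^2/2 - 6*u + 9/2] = 3*u^2 + u - 6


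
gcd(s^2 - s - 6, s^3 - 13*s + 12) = s - 3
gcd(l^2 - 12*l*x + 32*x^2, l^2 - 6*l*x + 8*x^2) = -l + 4*x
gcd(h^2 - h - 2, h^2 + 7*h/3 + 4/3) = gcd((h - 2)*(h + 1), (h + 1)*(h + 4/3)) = h + 1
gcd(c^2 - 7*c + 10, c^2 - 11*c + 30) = c - 5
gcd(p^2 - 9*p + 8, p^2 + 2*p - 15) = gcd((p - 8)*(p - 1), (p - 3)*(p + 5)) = 1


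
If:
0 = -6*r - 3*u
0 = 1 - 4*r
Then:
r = 1/4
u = -1/2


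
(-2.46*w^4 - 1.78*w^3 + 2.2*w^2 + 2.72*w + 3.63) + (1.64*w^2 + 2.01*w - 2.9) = -2.46*w^4 - 1.78*w^3 + 3.84*w^2 + 4.73*w + 0.73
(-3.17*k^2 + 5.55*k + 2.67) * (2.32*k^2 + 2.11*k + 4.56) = -7.3544*k^4 + 6.1873*k^3 + 3.4497*k^2 + 30.9417*k + 12.1752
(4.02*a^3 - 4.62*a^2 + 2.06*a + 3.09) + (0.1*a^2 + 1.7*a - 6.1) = 4.02*a^3 - 4.52*a^2 + 3.76*a - 3.01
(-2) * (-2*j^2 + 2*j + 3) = 4*j^2 - 4*j - 6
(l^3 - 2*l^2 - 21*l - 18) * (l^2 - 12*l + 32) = l^5 - 14*l^4 + 35*l^3 + 170*l^2 - 456*l - 576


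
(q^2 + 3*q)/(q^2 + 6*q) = (q + 3)/(q + 6)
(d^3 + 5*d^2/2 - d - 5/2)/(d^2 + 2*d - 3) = (2*d^2 + 7*d + 5)/(2*(d + 3))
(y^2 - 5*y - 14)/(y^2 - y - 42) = (y + 2)/(y + 6)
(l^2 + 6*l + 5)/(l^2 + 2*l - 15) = (l + 1)/(l - 3)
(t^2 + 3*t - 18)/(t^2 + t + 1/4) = 4*(t^2 + 3*t - 18)/(4*t^2 + 4*t + 1)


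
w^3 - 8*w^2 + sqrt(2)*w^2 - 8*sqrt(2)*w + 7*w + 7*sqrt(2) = (w - 7)*(w - 1)*(w + sqrt(2))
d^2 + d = d*(d + 1)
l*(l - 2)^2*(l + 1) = l^4 - 3*l^3 + 4*l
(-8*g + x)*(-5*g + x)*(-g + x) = -40*g^3 + 53*g^2*x - 14*g*x^2 + x^3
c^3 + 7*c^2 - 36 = (c - 2)*(c + 3)*(c + 6)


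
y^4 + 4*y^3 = y^3*(y + 4)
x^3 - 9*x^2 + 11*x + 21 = (x - 7)*(x - 3)*(x + 1)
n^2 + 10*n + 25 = (n + 5)^2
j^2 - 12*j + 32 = (j - 8)*(j - 4)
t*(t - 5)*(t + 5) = t^3 - 25*t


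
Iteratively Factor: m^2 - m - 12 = (m - 4)*(m + 3)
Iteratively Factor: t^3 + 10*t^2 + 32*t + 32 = (t + 4)*(t^2 + 6*t + 8) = (t + 2)*(t + 4)*(t + 4)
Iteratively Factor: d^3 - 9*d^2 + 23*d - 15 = (d - 5)*(d^2 - 4*d + 3) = (d - 5)*(d - 1)*(d - 3)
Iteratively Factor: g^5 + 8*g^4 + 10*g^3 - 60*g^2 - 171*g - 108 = (g + 4)*(g^4 + 4*g^3 - 6*g^2 - 36*g - 27) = (g + 3)*(g + 4)*(g^3 + g^2 - 9*g - 9) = (g + 1)*(g + 3)*(g + 4)*(g^2 - 9) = (g + 1)*(g + 3)^2*(g + 4)*(g - 3)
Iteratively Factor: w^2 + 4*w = (w)*(w + 4)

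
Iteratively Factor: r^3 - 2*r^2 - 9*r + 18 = (r - 2)*(r^2 - 9) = (r - 2)*(r + 3)*(r - 3)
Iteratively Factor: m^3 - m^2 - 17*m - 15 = (m + 1)*(m^2 - 2*m - 15) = (m + 1)*(m + 3)*(m - 5)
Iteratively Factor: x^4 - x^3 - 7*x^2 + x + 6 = (x + 2)*(x^3 - 3*x^2 - x + 3) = (x - 1)*(x + 2)*(x^2 - 2*x - 3) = (x - 3)*(x - 1)*(x + 2)*(x + 1)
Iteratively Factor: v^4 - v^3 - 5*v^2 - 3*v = (v - 3)*(v^3 + 2*v^2 + v) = (v - 3)*(v + 1)*(v^2 + v) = (v - 3)*(v + 1)^2*(v)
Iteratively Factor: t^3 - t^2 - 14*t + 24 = (t - 3)*(t^2 + 2*t - 8) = (t - 3)*(t - 2)*(t + 4)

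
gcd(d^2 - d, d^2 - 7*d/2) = d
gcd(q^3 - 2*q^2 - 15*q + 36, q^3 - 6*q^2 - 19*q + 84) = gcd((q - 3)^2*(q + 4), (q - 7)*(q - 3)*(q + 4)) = q^2 + q - 12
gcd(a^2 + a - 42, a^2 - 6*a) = a - 6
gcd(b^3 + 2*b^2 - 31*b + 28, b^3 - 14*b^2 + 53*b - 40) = b - 1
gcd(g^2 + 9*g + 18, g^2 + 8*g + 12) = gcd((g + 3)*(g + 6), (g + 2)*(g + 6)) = g + 6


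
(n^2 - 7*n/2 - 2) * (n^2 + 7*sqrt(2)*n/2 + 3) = n^4 - 7*n^3/2 + 7*sqrt(2)*n^3/2 - 49*sqrt(2)*n^2/4 + n^2 - 21*n/2 - 7*sqrt(2)*n - 6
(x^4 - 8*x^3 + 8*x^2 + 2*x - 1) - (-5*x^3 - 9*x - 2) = x^4 - 3*x^3 + 8*x^2 + 11*x + 1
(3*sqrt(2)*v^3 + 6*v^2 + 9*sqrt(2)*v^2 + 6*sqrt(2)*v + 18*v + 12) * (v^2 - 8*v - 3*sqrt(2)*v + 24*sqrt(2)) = 3*sqrt(2)*v^5 - 15*sqrt(2)*v^4 - 12*v^4 - 84*sqrt(2)*v^3 + 60*v^3 + 42*sqrt(2)*v^2 + 264*v^2 + 192*v + 396*sqrt(2)*v + 288*sqrt(2)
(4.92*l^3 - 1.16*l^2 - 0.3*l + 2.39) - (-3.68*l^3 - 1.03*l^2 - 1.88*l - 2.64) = 8.6*l^3 - 0.13*l^2 + 1.58*l + 5.03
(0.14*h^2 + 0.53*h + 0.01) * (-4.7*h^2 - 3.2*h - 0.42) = -0.658*h^4 - 2.939*h^3 - 1.8018*h^2 - 0.2546*h - 0.0042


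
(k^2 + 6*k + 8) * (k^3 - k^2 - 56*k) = k^5 + 5*k^4 - 54*k^3 - 344*k^2 - 448*k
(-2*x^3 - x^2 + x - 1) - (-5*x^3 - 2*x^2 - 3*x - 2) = 3*x^3 + x^2 + 4*x + 1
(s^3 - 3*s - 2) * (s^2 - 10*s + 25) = s^5 - 10*s^4 + 22*s^3 + 28*s^2 - 55*s - 50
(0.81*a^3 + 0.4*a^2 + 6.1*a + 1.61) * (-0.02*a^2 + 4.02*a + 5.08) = -0.0162*a^5 + 3.2482*a^4 + 5.6008*a^3 + 26.5218*a^2 + 37.4602*a + 8.1788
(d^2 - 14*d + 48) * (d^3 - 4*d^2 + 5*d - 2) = d^5 - 18*d^4 + 109*d^3 - 264*d^2 + 268*d - 96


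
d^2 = d^2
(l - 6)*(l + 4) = l^2 - 2*l - 24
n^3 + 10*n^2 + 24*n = n*(n + 4)*(n + 6)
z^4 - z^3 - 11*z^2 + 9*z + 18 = (z - 3)*(z - 2)*(z + 1)*(z + 3)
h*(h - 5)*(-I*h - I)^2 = -h^4 + 3*h^3 + 9*h^2 + 5*h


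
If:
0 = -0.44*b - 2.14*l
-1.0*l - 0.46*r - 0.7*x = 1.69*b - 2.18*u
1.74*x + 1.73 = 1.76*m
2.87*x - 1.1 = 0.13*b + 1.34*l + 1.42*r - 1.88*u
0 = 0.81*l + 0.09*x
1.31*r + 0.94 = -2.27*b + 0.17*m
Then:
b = 0.05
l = -0.01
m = 1.08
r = -0.67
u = -0.07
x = 0.10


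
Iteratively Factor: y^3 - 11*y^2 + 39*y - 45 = (y - 3)*(y^2 - 8*y + 15) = (y - 3)^2*(y - 5)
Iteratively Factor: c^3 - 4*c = (c)*(c^2 - 4) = c*(c - 2)*(c + 2)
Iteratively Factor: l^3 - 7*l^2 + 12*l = (l - 4)*(l^2 - 3*l) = (l - 4)*(l - 3)*(l)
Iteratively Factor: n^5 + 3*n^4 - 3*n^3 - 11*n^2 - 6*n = (n + 1)*(n^4 + 2*n^3 - 5*n^2 - 6*n) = (n + 1)^2*(n^3 + n^2 - 6*n) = n*(n + 1)^2*(n^2 + n - 6) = n*(n - 2)*(n + 1)^2*(n + 3)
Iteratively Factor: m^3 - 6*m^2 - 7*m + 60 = (m + 3)*(m^2 - 9*m + 20) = (m - 4)*(m + 3)*(m - 5)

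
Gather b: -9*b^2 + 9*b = -9*b^2 + 9*b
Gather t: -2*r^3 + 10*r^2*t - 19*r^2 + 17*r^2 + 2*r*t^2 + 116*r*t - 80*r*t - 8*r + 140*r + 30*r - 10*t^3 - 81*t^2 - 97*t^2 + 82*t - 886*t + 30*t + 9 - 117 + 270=-2*r^3 - 2*r^2 + 162*r - 10*t^3 + t^2*(2*r - 178) + t*(10*r^2 + 36*r - 774) + 162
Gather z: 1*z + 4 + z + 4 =2*z + 8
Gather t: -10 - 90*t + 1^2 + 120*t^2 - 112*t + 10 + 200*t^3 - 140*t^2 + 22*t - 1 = 200*t^3 - 20*t^2 - 180*t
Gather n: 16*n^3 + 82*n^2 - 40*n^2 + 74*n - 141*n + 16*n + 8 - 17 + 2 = 16*n^3 + 42*n^2 - 51*n - 7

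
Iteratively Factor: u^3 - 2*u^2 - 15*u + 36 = (u - 3)*(u^2 + u - 12) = (u - 3)*(u + 4)*(u - 3)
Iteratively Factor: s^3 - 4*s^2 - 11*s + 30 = (s + 3)*(s^2 - 7*s + 10) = (s - 5)*(s + 3)*(s - 2)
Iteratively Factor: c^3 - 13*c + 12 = (c + 4)*(c^2 - 4*c + 3) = (c - 1)*(c + 4)*(c - 3)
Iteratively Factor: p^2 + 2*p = (p + 2)*(p)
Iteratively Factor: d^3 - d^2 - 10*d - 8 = (d + 2)*(d^2 - 3*d - 4) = (d - 4)*(d + 2)*(d + 1)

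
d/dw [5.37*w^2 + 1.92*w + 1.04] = 10.74*w + 1.92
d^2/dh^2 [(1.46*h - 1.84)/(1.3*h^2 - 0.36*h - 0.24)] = ((5.8352 - 11.388*h)*(-1.3*h^2 + 0.36*h + 0.24) - (1.46*h - 1.84)*(2.6*h - 0.36)*(5.2*h - 0.72))/(-1.3*h^2 + 0.36*h + 0.24)^3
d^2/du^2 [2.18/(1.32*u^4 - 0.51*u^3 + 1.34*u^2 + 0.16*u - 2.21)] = ((-34.5312*u^2 + 6.6708*u - 5.8424)*(1.32*u^4 - 0.51*u^3 + 1.34*u^2 + 0.16*u - 2.21) + 2.18*(5.28*u^3 - 1.53*u^2 + 2.68*u + 0.16)*(10.56*u^3 - 3.06*u^2 + 5.36*u + 0.32))/(1.32*u^4 - 0.51*u^3 + 1.34*u^2 + 0.16*u - 2.21)^3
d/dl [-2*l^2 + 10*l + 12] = 10 - 4*l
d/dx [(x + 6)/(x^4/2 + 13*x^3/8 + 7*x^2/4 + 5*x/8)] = 16*(-6*x^3 - 55*x^2 - 69*x - 15)/(x^2*(16*x^5 + 88*x^4 + 193*x^3 + 211*x^2 + 115*x + 25))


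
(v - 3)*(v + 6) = v^2 + 3*v - 18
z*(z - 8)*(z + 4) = z^3 - 4*z^2 - 32*z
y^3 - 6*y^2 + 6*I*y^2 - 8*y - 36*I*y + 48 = (y - 6)*(y + 2*I)*(y + 4*I)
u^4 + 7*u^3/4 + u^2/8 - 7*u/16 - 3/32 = (u - 1/2)*(u + 1/4)*(u + 1/2)*(u + 3/2)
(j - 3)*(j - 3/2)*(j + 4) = j^3 - j^2/2 - 27*j/2 + 18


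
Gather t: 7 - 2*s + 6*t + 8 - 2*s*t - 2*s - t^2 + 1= -4*s - t^2 + t*(6 - 2*s) + 16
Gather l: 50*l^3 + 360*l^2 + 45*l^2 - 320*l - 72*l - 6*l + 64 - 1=50*l^3 + 405*l^2 - 398*l + 63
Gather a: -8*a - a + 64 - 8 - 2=54 - 9*a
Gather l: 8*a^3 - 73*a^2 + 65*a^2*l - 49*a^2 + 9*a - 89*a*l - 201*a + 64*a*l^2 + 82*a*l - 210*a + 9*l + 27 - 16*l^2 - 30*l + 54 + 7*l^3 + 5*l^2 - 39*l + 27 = 8*a^3 - 122*a^2 - 402*a + 7*l^3 + l^2*(64*a - 11) + l*(65*a^2 - 7*a - 60) + 108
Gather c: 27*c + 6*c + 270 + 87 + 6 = 33*c + 363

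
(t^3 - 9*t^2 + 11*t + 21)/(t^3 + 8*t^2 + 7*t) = (t^2 - 10*t + 21)/(t*(t + 7))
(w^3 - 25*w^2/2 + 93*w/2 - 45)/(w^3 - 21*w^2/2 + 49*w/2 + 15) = (2*w - 3)/(2*w + 1)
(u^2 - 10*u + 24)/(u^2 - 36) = (u - 4)/(u + 6)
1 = 1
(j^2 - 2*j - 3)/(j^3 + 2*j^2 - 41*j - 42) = (j - 3)/(j^2 + j - 42)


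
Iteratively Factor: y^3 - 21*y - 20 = (y + 4)*(y^2 - 4*y - 5) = (y - 5)*(y + 4)*(y + 1)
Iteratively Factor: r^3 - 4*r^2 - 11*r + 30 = (r + 3)*(r^2 - 7*r + 10) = (r - 5)*(r + 3)*(r - 2)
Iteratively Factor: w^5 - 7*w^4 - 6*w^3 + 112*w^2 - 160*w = (w - 5)*(w^4 - 2*w^3 - 16*w^2 + 32*w) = w*(w - 5)*(w^3 - 2*w^2 - 16*w + 32) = w*(w - 5)*(w - 2)*(w^2 - 16) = w*(w - 5)*(w - 4)*(w - 2)*(w + 4)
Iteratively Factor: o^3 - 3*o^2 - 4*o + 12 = (o - 2)*(o^2 - o - 6) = (o - 2)*(o + 2)*(o - 3)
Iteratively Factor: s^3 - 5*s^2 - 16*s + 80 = (s - 5)*(s^2 - 16) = (s - 5)*(s - 4)*(s + 4)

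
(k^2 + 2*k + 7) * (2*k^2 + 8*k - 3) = 2*k^4 + 12*k^3 + 27*k^2 + 50*k - 21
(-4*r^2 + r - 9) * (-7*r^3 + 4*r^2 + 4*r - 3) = 28*r^5 - 23*r^4 + 51*r^3 - 20*r^2 - 39*r + 27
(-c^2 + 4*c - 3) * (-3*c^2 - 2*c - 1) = 3*c^4 - 10*c^3 + 2*c^2 + 2*c + 3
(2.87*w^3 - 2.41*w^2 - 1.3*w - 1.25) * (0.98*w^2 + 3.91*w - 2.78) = 2.8126*w^5 + 8.8599*w^4 - 18.6757*w^3 + 0.391799999999999*w^2 - 1.2735*w + 3.475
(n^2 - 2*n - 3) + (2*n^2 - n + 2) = 3*n^2 - 3*n - 1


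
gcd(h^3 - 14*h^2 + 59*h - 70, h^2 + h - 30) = h - 5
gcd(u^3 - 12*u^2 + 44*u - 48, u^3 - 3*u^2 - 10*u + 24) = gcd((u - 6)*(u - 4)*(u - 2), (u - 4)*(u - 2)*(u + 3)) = u^2 - 6*u + 8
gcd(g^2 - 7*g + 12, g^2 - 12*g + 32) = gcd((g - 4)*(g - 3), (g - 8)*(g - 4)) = g - 4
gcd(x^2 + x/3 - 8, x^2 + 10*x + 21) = x + 3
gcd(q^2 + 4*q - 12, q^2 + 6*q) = q + 6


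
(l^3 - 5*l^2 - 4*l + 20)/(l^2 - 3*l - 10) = l - 2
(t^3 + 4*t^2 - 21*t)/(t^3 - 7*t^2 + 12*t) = (t + 7)/(t - 4)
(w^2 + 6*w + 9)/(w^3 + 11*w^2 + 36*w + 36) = (w + 3)/(w^2 + 8*w + 12)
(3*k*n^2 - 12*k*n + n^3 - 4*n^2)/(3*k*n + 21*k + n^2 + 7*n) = n*(n - 4)/(n + 7)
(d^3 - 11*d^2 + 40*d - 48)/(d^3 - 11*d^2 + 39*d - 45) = (d^2 - 8*d + 16)/(d^2 - 8*d + 15)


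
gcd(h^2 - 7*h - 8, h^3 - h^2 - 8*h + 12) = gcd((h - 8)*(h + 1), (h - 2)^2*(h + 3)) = 1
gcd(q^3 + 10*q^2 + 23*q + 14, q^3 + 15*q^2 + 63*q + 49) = q^2 + 8*q + 7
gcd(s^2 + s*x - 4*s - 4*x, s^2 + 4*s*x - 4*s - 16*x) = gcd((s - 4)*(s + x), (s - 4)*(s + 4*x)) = s - 4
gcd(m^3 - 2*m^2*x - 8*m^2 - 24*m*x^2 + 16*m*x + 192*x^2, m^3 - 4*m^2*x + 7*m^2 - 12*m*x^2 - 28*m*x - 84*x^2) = -m + 6*x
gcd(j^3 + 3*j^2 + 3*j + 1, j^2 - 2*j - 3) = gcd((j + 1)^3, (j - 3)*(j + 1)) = j + 1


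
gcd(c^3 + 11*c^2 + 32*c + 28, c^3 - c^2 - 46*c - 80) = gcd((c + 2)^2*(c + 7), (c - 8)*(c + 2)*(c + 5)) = c + 2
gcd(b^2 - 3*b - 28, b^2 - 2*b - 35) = b - 7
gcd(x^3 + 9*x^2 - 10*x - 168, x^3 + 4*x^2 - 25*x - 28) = x^2 + 3*x - 28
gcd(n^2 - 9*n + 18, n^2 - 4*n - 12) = n - 6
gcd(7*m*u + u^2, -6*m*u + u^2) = u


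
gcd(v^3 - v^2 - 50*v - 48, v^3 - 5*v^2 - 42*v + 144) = v^2 - 2*v - 48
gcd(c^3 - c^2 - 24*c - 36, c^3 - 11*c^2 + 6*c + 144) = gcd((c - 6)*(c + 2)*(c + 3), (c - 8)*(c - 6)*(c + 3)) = c^2 - 3*c - 18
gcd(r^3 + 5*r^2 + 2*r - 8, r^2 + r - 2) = r^2 + r - 2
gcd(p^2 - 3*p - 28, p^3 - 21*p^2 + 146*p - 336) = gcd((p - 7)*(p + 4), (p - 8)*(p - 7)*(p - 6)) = p - 7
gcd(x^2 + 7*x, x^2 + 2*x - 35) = x + 7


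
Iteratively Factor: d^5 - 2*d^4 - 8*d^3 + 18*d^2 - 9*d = (d - 1)*(d^4 - d^3 - 9*d^2 + 9*d) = (d - 3)*(d - 1)*(d^3 + 2*d^2 - 3*d) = (d - 3)*(d - 1)*(d + 3)*(d^2 - d) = d*(d - 3)*(d - 1)*(d + 3)*(d - 1)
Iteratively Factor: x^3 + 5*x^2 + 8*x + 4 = (x + 2)*(x^2 + 3*x + 2) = (x + 2)^2*(x + 1)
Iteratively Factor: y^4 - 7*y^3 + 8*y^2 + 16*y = (y)*(y^3 - 7*y^2 + 8*y + 16) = y*(y - 4)*(y^2 - 3*y - 4) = y*(y - 4)^2*(y + 1)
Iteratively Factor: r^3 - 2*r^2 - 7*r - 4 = (r + 1)*(r^2 - 3*r - 4) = (r - 4)*(r + 1)*(r + 1)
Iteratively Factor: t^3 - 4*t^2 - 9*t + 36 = (t - 3)*(t^2 - t - 12) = (t - 3)*(t + 3)*(t - 4)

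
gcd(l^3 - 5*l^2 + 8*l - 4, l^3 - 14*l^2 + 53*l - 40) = l - 1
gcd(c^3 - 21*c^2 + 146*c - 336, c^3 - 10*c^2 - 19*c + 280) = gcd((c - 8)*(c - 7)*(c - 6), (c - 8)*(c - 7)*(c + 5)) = c^2 - 15*c + 56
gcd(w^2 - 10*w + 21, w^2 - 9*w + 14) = w - 7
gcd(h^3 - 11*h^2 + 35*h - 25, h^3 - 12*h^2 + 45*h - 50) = h^2 - 10*h + 25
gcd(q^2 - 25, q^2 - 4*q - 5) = q - 5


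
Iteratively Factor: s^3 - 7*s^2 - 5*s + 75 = (s + 3)*(s^2 - 10*s + 25) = (s - 5)*(s + 3)*(s - 5)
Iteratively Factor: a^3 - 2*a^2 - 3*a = (a + 1)*(a^2 - 3*a) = (a - 3)*(a + 1)*(a)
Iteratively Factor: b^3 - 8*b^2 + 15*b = (b - 3)*(b^2 - 5*b) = b*(b - 3)*(b - 5)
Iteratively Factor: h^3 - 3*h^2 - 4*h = (h + 1)*(h^2 - 4*h) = h*(h + 1)*(h - 4)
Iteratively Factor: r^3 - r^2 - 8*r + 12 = (r + 3)*(r^2 - 4*r + 4) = (r - 2)*(r + 3)*(r - 2)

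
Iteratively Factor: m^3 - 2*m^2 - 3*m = (m - 3)*(m^2 + m) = (m - 3)*(m + 1)*(m)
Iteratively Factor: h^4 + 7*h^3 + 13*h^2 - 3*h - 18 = (h + 2)*(h^3 + 5*h^2 + 3*h - 9) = (h - 1)*(h + 2)*(h^2 + 6*h + 9) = (h - 1)*(h + 2)*(h + 3)*(h + 3)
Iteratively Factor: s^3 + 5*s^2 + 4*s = (s + 1)*(s^2 + 4*s) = s*(s + 1)*(s + 4)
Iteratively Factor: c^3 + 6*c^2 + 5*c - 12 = (c + 3)*(c^2 + 3*c - 4) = (c - 1)*(c + 3)*(c + 4)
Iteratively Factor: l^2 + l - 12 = (l - 3)*(l + 4)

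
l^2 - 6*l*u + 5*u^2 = (l - 5*u)*(l - u)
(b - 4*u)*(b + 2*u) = b^2 - 2*b*u - 8*u^2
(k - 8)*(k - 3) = k^2 - 11*k + 24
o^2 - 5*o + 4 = (o - 4)*(o - 1)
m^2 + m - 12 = (m - 3)*(m + 4)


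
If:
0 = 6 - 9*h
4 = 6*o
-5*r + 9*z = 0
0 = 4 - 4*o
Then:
No Solution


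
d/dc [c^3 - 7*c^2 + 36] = c*(3*c - 14)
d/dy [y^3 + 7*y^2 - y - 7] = 3*y^2 + 14*y - 1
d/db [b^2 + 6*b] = 2*b + 6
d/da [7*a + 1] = 7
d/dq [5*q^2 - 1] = 10*q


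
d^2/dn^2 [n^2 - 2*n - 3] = 2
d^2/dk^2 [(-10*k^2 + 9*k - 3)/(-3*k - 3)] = 44/(3*(k^3 + 3*k^2 + 3*k + 1))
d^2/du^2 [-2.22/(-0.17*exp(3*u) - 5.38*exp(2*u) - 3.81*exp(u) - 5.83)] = (2.22*(0.51*exp(2*u) + 10.76*exp(u) + 3.81)*(1.02*exp(2*u) + 21.52*exp(u) + 7.62)*exp(u) - (3.3966*exp(2*u) + 47.7744*exp(u) + 8.4582)*(0.17*exp(3*u) + 5.38*exp(2*u) + 3.81*exp(u) + 5.83))*exp(u)/(0.17*exp(3*u) + 5.38*exp(2*u) + 3.81*exp(u) + 5.83)^3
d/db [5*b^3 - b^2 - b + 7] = 15*b^2 - 2*b - 1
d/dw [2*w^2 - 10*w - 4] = 4*w - 10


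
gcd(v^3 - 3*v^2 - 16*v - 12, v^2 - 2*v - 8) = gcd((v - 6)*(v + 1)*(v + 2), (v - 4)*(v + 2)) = v + 2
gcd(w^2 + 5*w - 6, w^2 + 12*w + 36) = w + 6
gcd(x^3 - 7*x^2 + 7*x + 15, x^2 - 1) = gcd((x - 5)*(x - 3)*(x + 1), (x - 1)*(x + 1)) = x + 1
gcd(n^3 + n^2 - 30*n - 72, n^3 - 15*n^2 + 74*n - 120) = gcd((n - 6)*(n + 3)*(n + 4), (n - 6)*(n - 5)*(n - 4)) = n - 6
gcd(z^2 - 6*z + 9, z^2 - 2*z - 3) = z - 3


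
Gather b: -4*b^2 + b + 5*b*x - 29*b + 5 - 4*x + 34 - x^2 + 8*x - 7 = -4*b^2 + b*(5*x - 28) - x^2 + 4*x + 32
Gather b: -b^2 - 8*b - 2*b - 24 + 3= -b^2 - 10*b - 21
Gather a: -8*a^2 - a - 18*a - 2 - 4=-8*a^2 - 19*a - 6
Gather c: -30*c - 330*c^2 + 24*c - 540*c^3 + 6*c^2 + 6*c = -540*c^3 - 324*c^2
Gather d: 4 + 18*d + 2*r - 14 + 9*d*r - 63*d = d*(9*r - 45) + 2*r - 10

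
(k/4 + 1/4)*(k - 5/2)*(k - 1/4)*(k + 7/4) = k^4/4 - 83*k^2/64 - 99*k/128 + 35/128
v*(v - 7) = v^2 - 7*v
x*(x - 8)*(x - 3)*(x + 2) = x^4 - 9*x^3 + 2*x^2 + 48*x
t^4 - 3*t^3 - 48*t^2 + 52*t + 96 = (t - 8)*(t - 2)*(t + 1)*(t + 6)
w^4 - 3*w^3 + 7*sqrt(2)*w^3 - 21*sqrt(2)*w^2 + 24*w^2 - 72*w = w*(w - 3)*(w + 3*sqrt(2))*(w + 4*sqrt(2))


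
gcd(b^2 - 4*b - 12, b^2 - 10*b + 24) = b - 6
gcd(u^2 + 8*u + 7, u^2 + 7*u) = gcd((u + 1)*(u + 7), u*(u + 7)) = u + 7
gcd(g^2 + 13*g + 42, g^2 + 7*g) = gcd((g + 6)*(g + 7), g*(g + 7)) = g + 7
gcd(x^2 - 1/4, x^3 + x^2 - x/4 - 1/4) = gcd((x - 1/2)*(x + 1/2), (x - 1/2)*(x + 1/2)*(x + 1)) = x^2 - 1/4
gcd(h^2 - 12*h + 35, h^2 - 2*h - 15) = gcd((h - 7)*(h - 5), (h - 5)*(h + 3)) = h - 5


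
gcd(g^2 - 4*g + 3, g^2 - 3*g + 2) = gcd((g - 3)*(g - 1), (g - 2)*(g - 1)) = g - 1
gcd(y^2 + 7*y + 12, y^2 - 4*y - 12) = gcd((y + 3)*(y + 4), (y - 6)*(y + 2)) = 1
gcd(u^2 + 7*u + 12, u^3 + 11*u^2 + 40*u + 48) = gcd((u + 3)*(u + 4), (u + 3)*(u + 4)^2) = u^2 + 7*u + 12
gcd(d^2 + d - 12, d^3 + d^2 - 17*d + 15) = d - 3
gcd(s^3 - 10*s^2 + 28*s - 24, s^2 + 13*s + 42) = 1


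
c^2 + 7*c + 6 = (c + 1)*(c + 6)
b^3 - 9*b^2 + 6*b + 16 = (b - 8)*(b - 2)*(b + 1)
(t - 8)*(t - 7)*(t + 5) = t^3 - 10*t^2 - 19*t + 280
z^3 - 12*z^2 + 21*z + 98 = (z - 7)^2*(z + 2)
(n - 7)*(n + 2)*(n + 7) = n^3 + 2*n^2 - 49*n - 98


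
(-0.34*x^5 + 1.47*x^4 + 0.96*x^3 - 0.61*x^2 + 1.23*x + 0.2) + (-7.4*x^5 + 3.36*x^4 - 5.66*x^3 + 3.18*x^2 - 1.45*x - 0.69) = -7.74*x^5 + 4.83*x^4 - 4.7*x^3 + 2.57*x^2 - 0.22*x - 0.49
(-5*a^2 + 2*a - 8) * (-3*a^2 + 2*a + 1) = 15*a^4 - 16*a^3 + 23*a^2 - 14*a - 8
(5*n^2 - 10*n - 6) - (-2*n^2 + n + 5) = 7*n^2 - 11*n - 11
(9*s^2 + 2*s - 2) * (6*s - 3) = 54*s^3 - 15*s^2 - 18*s + 6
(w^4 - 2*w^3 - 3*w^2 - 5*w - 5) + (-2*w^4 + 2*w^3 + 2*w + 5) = -w^4 - 3*w^2 - 3*w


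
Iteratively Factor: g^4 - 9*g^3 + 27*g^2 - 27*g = (g)*(g^3 - 9*g^2 + 27*g - 27) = g*(g - 3)*(g^2 - 6*g + 9) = g*(g - 3)^2*(g - 3)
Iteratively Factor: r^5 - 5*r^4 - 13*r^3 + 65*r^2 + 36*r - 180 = (r + 3)*(r^4 - 8*r^3 + 11*r^2 + 32*r - 60) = (r - 5)*(r + 3)*(r^3 - 3*r^2 - 4*r + 12) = (r - 5)*(r - 2)*(r + 3)*(r^2 - r - 6) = (r - 5)*(r - 2)*(r + 2)*(r + 3)*(r - 3)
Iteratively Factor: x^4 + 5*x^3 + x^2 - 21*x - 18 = (x + 1)*(x^3 + 4*x^2 - 3*x - 18) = (x + 1)*(x + 3)*(x^2 + x - 6) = (x + 1)*(x + 3)^2*(x - 2)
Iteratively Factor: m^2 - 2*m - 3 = (m + 1)*(m - 3)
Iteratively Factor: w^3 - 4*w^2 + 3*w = (w - 1)*(w^2 - 3*w) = (w - 3)*(w - 1)*(w)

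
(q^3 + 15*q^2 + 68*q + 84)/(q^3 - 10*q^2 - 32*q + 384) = (q^2 + 9*q + 14)/(q^2 - 16*q + 64)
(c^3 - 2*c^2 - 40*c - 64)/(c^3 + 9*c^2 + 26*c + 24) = (c - 8)/(c + 3)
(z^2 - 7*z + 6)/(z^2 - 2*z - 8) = (-z^2 + 7*z - 6)/(-z^2 + 2*z + 8)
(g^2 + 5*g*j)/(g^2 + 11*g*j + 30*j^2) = g/(g + 6*j)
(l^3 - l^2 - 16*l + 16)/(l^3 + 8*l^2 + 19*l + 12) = (l^2 - 5*l + 4)/(l^2 + 4*l + 3)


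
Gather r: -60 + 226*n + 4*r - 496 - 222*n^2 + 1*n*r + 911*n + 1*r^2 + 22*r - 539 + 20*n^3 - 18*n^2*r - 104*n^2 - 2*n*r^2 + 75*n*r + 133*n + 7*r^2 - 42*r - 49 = 20*n^3 - 326*n^2 + 1270*n + r^2*(8 - 2*n) + r*(-18*n^2 + 76*n - 16) - 1144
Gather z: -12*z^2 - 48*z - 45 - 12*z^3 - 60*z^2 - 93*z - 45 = -12*z^3 - 72*z^2 - 141*z - 90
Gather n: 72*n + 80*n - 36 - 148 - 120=152*n - 304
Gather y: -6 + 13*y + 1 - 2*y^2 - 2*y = -2*y^2 + 11*y - 5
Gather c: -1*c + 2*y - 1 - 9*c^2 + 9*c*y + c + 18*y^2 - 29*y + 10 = -9*c^2 + 9*c*y + 18*y^2 - 27*y + 9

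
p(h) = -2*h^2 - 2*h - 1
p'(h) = -4*h - 2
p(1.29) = -6.91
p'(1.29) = -7.16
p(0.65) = -3.14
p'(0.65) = -4.60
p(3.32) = -29.68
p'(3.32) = -15.28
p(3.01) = -25.14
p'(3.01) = -14.04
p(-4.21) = -28.03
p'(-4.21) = 14.84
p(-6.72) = -77.88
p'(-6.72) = 24.88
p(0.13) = -1.29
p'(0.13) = -2.52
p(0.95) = -4.70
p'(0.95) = -5.80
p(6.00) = -85.00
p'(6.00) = -26.00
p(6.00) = -85.00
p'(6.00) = -26.00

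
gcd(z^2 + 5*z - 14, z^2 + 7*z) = z + 7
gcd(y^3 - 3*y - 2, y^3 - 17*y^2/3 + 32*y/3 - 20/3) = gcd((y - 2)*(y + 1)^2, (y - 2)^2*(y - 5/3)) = y - 2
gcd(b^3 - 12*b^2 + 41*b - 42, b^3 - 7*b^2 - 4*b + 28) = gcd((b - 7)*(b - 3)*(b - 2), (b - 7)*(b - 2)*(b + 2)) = b^2 - 9*b + 14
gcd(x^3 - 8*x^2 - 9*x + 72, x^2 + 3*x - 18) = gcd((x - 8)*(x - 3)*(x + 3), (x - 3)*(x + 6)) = x - 3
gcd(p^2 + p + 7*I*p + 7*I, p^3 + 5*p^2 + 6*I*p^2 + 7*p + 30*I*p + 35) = p + 7*I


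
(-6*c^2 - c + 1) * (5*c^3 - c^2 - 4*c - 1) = -30*c^5 + c^4 + 30*c^3 + 9*c^2 - 3*c - 1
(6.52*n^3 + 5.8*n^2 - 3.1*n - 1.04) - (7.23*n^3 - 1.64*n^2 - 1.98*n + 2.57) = -0.710000000000001*n^3 + 7.44*n^2 - 1.12*n - 3.61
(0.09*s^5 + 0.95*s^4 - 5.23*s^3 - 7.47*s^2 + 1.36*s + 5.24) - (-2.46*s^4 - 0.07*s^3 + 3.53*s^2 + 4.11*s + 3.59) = 0.09*s^5 + 3.41*s^4 - 5.16*s^3 - 11.0*s^2 - 2.75*s + 1.65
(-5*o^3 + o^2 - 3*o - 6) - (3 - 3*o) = -5*o^3 + o^2 - 9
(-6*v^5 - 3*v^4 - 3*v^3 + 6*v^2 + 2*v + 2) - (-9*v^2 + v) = -6*v^5 - 3*v^4 - 3*v^3 + 15*v^2 + v + 2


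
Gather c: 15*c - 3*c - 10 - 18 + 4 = 12*c - 24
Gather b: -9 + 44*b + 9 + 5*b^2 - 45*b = 5*b^2 - b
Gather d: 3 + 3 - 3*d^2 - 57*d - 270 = -3*d^2 - 57*d - 264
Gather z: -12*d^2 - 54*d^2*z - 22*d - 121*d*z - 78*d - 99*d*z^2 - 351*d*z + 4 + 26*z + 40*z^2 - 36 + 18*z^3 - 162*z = -12*d^2 - 100*d + 18*z^3 + z^2*(40 - 99*d) + z*(-54*d^2 - 472*d - 136) - 32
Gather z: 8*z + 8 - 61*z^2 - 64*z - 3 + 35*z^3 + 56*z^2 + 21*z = 35*z^3 - 5*z^2 - 35*z + 5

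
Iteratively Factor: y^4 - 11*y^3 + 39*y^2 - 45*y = (y)*(y^3 - 11*y^2 + 39*y - 45) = y*(y - 3)*(y^2 - 8*y + 15) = y*(y - 5)*(y - 3)*(y - 3)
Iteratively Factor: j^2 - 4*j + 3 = (j - 1)*(j - 3)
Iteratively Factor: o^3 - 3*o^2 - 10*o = (o)*(o^2 - 3*o - 10) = o*(o - 5)*(o + 2)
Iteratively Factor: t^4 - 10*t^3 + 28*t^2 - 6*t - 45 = (t + 1)*(t^3 - 11*t^2 + 39*t - 45) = (t - 5)*(t + 1)*(t^2 - 6*t + 9) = (t - 5)*(t - 3)*(t + 1)*(t - 3)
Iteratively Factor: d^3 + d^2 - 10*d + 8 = (d - 2)*(d^2 + 3*d - 4) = (d - 2)*(d - 1)*(d + 4)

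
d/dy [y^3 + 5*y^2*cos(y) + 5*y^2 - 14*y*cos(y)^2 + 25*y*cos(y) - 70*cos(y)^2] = -5*y^2*sin(y) + 3*y^2 - 25*y*sin(y) + 14*y*sin(2*y) + 10*y*cos(y) + 10*y + 70*sin(2*y) - 14*cos(y)^2 + 25*cos(y)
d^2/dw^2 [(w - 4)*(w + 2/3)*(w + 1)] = 6*w - 14/3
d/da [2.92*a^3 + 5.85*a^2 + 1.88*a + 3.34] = 8.76*a^2 + 11.7*a + 1.88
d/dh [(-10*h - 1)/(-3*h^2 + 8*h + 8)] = 6*(-5*h^2 - h - 12)/(9*h^4 - 48*h^3 + 16*h^2 + 128*h + 64)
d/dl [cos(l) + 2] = -sin(l)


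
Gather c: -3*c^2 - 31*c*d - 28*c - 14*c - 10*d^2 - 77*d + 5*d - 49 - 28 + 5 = -3*c^2 + c*(-31*d - 42) - 10*d^2 - 72*d - 72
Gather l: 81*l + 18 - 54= 81*l - 36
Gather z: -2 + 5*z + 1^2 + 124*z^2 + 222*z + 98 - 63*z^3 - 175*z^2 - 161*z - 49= -63*z^3 - 51*z^2 + 66*z + 48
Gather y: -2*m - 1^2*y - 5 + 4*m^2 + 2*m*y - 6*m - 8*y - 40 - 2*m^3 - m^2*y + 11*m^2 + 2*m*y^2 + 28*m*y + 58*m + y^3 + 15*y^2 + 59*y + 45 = -2*m^3 + 15*m^2 + 50*m + y^3 + y^2*(2*m + 15) + y*(-m^2 + 30*m + 50)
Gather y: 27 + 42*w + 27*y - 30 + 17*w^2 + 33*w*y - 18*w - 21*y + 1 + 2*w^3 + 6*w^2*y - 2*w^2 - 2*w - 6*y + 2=2*w^3 + 15*w^2 + 22*w + y*(6*w^2 + 33*w)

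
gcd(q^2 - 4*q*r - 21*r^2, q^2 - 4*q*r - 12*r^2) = 1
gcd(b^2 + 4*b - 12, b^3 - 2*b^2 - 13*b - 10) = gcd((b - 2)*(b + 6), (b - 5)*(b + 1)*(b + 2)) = 1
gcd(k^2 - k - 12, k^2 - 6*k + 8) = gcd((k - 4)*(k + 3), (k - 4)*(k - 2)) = k - 4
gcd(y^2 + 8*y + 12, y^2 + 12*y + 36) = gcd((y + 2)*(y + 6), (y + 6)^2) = y + 6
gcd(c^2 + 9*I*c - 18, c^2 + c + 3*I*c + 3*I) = c + 3*I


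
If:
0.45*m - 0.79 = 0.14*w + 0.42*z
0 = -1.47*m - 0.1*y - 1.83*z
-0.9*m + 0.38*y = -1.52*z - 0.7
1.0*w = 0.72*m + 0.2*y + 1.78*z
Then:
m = 0.85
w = -0.22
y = 3.75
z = -0.89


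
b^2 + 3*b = b*(b + 3)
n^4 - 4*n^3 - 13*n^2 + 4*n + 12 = (n - 6)*(n - 1)*(n + 1)*(n + 2)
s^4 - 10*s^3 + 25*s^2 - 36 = (s - 6)*(s - 3)*(s - 2)*(s + 1)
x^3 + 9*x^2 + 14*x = x*(x + 2)*(x + 7)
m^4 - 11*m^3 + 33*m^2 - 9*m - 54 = (m - 6)*(m - 3)^2*(m + 1)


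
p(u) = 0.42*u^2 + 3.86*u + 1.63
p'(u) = 0.84*u + 3.86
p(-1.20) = -2.40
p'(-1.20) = 2.85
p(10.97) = 94.52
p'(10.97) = 13.07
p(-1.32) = -2.73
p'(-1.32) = 2.75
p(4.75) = 29.44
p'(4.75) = 7.85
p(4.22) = 25.40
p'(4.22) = 7.40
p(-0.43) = 0.05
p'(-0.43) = 3.50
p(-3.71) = -6.91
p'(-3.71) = 0.74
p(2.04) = 11.25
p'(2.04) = 5.57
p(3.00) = 16.99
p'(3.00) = 6.38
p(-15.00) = 38.23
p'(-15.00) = -8.74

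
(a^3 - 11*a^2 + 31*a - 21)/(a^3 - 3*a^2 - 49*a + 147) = (a - 1)/(a + 7)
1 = 1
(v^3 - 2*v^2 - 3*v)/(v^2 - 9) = v*(v + 1)/(v + 3)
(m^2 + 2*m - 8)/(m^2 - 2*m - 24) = (m - 2)/(m - 6)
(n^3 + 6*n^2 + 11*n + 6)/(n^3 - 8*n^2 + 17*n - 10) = (n^3 + 6*n^2 + 11*n + 6)/(n^3 - 8*n^2 + 17*n - 10)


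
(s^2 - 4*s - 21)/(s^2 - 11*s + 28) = (s + 3)/(s - 4)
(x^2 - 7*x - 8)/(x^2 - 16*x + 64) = (x + 1)/(x - 8)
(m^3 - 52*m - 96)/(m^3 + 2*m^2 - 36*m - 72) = (m - 8)/(m - 6)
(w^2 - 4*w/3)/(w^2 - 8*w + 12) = w*(3*w - 4)/(3*(w^2 - 8*w + 12))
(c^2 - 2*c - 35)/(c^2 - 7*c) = (c + 5)/c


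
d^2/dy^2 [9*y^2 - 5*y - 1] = 18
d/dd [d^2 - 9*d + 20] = 2*d - 9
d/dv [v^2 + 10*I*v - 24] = 2*v + 10*I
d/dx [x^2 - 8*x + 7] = 2*x - 8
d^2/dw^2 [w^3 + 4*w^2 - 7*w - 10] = 6*w + 8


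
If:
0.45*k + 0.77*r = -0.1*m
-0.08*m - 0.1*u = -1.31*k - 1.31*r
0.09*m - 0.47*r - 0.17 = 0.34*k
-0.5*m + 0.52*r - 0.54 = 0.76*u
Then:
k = 0.25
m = 1.23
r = -0.31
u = -1.73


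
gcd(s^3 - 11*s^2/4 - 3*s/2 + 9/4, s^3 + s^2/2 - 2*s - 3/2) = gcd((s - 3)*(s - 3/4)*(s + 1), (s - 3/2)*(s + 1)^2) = s + 1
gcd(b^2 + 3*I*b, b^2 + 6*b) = b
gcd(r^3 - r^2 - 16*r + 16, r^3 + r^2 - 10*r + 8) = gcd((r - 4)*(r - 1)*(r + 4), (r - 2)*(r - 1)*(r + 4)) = r^2 + 3*r - 4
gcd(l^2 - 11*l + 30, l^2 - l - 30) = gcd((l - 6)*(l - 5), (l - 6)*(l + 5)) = l - 6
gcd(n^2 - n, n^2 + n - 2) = n - 1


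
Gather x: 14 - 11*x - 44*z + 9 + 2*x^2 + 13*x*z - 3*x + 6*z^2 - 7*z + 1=2*x^2 + x*(13*z - 14) + 6*z^2 - 51*z + 24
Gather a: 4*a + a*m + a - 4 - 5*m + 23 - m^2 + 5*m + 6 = a*(m + 5) - m^2 + 25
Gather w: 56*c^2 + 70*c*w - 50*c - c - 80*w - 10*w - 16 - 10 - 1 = 56*c^2 - 51*c + w*(70*c - 90) - 27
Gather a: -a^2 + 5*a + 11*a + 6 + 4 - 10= -a^2 + 16*a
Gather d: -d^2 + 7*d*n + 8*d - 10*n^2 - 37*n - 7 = -d^2 + d*(7*n + 8) - 10*n^2 - 37*n - 7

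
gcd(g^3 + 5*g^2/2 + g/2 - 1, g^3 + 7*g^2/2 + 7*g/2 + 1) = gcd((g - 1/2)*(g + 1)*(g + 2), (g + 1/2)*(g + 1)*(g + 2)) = g^2 + 3*g + 2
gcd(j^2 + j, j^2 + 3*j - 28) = 1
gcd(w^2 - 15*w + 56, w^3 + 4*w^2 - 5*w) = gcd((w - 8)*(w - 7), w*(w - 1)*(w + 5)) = 1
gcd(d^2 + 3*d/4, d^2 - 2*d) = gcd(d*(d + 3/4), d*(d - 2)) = d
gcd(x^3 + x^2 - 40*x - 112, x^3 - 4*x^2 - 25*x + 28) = x^2 - 3*x - 28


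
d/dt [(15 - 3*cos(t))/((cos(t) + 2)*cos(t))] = 3*(-sin(t) + 10*sin(t)/cos(t)^2 + 10*tan(t))/(cos(t) + 2)^2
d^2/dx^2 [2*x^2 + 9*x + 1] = 4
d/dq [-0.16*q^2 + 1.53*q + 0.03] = 1.53 - 0.32*q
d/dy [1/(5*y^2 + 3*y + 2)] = (-10*y - 3)/(5*y^2 + 3*y + 2)^2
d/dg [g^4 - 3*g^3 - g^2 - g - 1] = 4*g^3 - 9*g^2 - 2*g - 1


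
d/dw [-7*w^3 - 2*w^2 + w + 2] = -21*w^2 - 4*w + 1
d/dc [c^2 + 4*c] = 2*c + 4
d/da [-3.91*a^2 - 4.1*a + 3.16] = -7.82*a - 4.1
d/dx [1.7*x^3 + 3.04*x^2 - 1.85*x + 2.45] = 5.1*x^2 + 6.08*x - 1.85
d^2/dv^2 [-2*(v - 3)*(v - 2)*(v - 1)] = 24 - 12*v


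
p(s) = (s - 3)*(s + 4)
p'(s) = 2*s + 1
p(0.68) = -10.86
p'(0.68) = 2.36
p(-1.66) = -10.90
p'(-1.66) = -2.32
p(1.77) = -7.10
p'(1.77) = 4.54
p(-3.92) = -0.55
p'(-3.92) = -6.84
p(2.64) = -2.39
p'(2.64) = 6.28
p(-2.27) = -9.12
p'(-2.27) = -3.54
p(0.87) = -10.37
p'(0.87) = 2.74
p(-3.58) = -2.76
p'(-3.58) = -6.16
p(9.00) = 78.00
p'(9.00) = 19.00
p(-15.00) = 198.00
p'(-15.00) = -29.00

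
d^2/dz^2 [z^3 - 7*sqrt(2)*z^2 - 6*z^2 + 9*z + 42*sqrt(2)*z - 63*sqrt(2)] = 6*z - 14*sqrt(2) - 12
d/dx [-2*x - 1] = -2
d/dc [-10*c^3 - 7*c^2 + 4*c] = -30*c^2 - 14*c + 4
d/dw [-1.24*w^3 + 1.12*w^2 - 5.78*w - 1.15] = -3.72*w^2 + 2.24*w - 5.78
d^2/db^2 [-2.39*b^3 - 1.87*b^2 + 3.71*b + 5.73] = -14.34*b - 3.74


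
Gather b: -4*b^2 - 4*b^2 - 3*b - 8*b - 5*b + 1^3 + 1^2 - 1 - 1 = -8*b^2 - 16*b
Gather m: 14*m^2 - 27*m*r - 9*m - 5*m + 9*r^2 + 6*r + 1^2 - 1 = 14*m^2 + m*(-27*r - 14) + 9*r^2 + 6*r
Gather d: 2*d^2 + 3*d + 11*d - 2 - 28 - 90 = 2*d^2 + 14*d - 120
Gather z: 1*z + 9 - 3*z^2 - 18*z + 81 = -3*z^2 - 17*z + 90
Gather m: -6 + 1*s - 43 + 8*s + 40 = 9*s - 9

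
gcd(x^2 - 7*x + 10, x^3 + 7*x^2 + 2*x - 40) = x - 2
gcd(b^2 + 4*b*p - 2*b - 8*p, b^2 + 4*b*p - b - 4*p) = b + 4*p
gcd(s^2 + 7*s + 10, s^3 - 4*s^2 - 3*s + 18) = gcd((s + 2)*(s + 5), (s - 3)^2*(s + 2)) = s + 2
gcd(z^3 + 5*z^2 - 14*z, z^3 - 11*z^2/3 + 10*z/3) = z^2 - 2*z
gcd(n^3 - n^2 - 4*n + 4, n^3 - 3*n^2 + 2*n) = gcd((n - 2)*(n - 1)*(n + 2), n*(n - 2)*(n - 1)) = n^2 - 3*n + 2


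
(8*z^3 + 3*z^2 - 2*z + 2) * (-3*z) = -24*z^4 - 9*z^3 + 6*z^2 - 6*z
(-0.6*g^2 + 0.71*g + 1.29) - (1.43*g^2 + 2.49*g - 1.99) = -2.03*g^2 - 1.78*g + 3.28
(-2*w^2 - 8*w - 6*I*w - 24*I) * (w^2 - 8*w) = -2*w^4 + 8*w^3 - 6*I*w^3 + 64*w^2 + 24*I*w^2 + 192*I*w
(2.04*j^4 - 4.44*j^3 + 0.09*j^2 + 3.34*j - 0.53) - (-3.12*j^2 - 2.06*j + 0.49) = 2.04*j^4 - 4.44*j^3 + 3.21*j^2 + 5.4*j - 1.02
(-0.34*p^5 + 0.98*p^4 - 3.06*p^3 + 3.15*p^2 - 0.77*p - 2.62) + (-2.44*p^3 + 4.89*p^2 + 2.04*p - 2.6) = -0.34*p^5 + 0.98*p^4 - 5.5*p^3 + 8.04*p^2 + 1.27*p - 5.22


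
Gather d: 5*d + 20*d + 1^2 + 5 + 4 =25*d + 10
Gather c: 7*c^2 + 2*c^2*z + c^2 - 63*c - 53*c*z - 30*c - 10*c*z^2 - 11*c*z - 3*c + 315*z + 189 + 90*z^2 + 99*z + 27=c^2*(2*z + 8) + c*(-10*z^2 - 64*z - 96) + 90*z^2 + 414*z + 216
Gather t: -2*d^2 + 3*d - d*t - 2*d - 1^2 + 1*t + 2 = -2*d^2 + d + t*(1 - d) + 1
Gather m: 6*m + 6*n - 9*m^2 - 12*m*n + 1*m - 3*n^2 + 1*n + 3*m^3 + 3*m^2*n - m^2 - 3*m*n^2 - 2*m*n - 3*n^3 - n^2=3*m^3 + m^2*(3*n - 10) + m*(-3*n^2 - 14*n + 7) - 3*n^3 - 4*n^2 + 7*n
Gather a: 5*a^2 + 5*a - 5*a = 5*a^2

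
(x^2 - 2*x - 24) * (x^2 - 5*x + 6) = x^4 - 7*x^3 - 8*x^2 + 108*x - 144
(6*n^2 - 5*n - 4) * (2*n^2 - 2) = 12*n^4 - 10*n^3 - 20*n^2 + 10*n + 8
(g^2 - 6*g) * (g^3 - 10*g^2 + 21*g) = g^5 - 16*g^4 + 81*g^3 - 126*g^2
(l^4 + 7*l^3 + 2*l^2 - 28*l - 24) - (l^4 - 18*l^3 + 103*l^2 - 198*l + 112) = 25*l^3 - 101*l^2 + 170*l - 136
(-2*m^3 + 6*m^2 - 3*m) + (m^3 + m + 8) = -m^3 + 6*m^2 - 2*m + 8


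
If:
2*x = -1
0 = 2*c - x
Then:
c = -1/4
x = -1/2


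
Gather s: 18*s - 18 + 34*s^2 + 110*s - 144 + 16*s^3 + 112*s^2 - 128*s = 16*s^3 + 146*s^2 - 162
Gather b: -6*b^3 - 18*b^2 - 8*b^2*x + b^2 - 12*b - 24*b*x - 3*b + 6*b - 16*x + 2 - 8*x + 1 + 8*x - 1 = -6*b^3 + b^2*(-8*x - 17) + b*(-24*x - 9) - 16*x + 2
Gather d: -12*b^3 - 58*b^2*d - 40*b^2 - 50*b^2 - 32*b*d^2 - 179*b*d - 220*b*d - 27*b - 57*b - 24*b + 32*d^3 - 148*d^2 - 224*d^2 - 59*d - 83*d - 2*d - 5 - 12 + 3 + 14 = -12*b^3 - 90*b^2 - 108*b + 32*d^3 + d^2*(-32*b - 372) + d*(-58*b^2 - 399*b - 144)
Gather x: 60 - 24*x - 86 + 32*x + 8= 8*x - 18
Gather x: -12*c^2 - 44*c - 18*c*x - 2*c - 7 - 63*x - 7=-12*c^2 - 46*c + x*(-18*c - 63) - 14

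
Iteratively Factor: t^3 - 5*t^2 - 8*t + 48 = (t - 4)*(t^2 - t - 12) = (t - 4)*(t + 3)*(t - 4)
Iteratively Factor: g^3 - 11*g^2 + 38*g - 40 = (g - 2)*(g^2 - 9*g + 20) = (g - 5)*(g - 2)*(g - 4)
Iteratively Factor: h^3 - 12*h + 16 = (h + 4)*(h^2 - 4*h + 4) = (h - 2)*(h + 4)*(h - 2)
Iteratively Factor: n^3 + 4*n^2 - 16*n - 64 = (n - 4)*(n^2 + 8*n + 16) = (n - 4)*(n + 4)*(n + 4)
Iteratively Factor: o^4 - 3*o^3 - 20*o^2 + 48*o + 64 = (o + 1)*(o^3 - 4*o^2 - 16*o + 64) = (o + 1)*(o + 4)*(o^2 - 8*o + 16) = (o - 4)*(o + 1)*(o + 4)*(o - 4)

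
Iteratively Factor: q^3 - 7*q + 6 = (q + 3)*(q^2 - 3*q + 2) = (q - 2)*(q + 3)*(q - 1)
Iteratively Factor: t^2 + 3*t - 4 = (t - 1)*(t + 4)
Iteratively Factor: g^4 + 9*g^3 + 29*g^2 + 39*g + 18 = (g + 3)*(g^3 + 6*g^2 + 11*g + 6) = (g + 2)*(g + 3)*(g^2 + 4*g + 3) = (g + 1)*(g + 2)*(g + 3)*(g + 3)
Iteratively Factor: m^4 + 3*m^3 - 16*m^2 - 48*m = (m)*(m^3 + 3*m^2 - 16*m - 48) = m*(m + 3)*(m^2 - 16) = m*(m - 4)*(m + 3)*(m + 4)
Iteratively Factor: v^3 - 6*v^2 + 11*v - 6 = (v - 2)*(v^2 - 4*v + 3) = (v - 2)*(v - 1)*(v - 3)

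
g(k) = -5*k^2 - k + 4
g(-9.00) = -392.00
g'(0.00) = -1.00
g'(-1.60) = 15.00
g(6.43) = -209.15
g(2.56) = -31.33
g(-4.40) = -88.40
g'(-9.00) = 89.00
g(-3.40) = -50.40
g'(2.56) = -26.60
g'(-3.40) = 33.00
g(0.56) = 1.87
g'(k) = -10*k - 1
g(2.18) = -21.94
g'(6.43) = -65.30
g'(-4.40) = 43.00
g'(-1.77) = 16.70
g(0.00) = 4.00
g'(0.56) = -6.60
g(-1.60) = -7.20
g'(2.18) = -22.80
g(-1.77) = -9.89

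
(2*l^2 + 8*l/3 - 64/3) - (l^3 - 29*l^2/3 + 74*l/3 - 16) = -l^3 + 35*l^2/3 - 22*l - 16/3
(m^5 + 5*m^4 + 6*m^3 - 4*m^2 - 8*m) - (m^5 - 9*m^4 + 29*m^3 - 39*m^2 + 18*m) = 14*m^4 - 23*m^3 + 35*m^2 - 26*m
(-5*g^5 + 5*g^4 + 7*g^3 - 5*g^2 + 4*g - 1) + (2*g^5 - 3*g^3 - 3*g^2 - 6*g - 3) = -3*g^5 + 5*g^4 + 4*g^3 - 8*g^2 - 2*g - 4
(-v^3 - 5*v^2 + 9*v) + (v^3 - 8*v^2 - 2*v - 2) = -13*v^2 + 7*v - 2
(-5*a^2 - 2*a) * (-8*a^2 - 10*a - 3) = 40*a^4 + 66*a^3 + 35*a^2 + 6*a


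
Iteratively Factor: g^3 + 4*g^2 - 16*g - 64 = (g - 4)*(g^2 + 8*g + 16) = (g - 4)*(g + 4)*(g + 4)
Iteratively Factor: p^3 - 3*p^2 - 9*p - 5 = (p + 1)*(p^2 - 4*p - 5) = (p - 5)*(p + 1)*(p + 1)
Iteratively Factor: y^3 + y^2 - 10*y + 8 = (y - 2)*(y^2 + 3*y - 4) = (y - 2)*(y - 1)*(y + 4)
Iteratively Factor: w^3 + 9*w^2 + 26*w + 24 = (w + 3)*(w^2 + 6*w + 8) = (w + 2)*(w + 3)*(w + 4)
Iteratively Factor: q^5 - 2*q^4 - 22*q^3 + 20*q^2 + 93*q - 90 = (q - 5)*(q^4 + 3*q^3 - 7*q^2 - 15*q + 18) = (q - 5)*(q + 3)*(q^3 - 7*q + 6) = (q - 5)*(q - 1)*(q + 3)*(q^2 + q - 6) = (q - 5)*(q - 2)*(q - 1)*(q + 3)*(q + 3)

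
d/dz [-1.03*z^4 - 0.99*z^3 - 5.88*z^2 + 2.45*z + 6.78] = -4.12*z^3 - 2.97*z^2 - 11.76*z + 2.45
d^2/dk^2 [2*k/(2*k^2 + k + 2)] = 4*(k*(4*k + 1)^2 - (6*k + 1)*(2*k^2 + k + 2))/(2*k^2 + k + 2)^3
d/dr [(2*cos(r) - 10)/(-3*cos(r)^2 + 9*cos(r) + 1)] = 2*(-3*cos(r)^2 + 30*cos(r) - 46)*sin(r)/(3*sin(r)^2 + 9*cos(r) - 2)^2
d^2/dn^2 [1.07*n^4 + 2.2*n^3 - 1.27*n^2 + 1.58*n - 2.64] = 12.84*n^2 + 13.2*n - 2.54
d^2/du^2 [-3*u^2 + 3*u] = -6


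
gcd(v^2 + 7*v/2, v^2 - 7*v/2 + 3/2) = 1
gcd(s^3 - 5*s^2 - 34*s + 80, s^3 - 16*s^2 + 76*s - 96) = s^2 - 10*s + 16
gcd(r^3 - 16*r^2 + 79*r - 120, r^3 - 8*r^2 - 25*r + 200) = r^2 - 13*r + 40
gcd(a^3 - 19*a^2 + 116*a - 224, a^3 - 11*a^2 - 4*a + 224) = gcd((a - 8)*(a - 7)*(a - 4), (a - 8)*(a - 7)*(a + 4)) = a^2 - 15*a + 56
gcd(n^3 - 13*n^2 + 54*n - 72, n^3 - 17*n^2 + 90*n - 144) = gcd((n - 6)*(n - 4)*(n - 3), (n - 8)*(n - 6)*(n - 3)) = n^2 - 9*n + 18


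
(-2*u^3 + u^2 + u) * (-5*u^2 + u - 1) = 10*u^5 - 7*u^4 - 2*u^3 - u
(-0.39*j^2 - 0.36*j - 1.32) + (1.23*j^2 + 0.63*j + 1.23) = 0.84*j^2 + 0.27*j - 0.0900000000000001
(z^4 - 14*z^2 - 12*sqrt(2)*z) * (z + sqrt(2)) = z^5 + sqrt(2)*z^4 - 14*z^3 - 26*sqrt(2)*z^2 - 24*z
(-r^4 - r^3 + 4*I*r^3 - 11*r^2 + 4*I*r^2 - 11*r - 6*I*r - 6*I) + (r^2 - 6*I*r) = -r^4 - r^3 + 4*I*r^3 - 10*r^2 + 4*I*r^2 - 11*r - 12*I*r - 6*I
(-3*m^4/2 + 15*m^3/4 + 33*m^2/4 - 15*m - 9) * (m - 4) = -3*m^5/2 + 39*m^4/4 - 27*m^3/4 - 48*m^2 + 51*m + 36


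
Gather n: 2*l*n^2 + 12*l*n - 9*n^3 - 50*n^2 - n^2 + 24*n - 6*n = -9*n^3 + n^2*(2*l - 51) + n*(12*l + 18)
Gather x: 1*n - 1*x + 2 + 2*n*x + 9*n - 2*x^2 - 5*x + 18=10*n - 2*x^2 + x*(2*n - 6) + 20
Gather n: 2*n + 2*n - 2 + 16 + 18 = 4*n + 32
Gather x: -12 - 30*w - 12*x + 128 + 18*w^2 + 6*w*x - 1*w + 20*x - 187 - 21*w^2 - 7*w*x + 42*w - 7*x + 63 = -3*w^2 + 11*w + x*(1 - w) - 8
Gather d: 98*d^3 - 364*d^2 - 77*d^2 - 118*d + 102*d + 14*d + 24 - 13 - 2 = 98*d^3 - 441*d^2 - 2*d + 9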